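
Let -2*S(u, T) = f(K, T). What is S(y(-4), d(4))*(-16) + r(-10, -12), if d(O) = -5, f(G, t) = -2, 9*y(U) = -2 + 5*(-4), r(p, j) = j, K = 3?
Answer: -28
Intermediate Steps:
y(U) = -22/9 (y(U) = (-2 + 5*(-4))/9 = (-2 - 20)/9 = (⅑)*(-22) = -22/9)
S(u, T) = 1 (S(u, T) = -½*(-2) = 1)
S(y(-4), d(4))*(-16) + r(-10, -12) = 1*(-16) - 12 = -16 - 12 = -28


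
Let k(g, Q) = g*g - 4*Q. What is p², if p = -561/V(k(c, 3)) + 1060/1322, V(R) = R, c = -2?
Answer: 140670753721/27962944 ≈ 5030.6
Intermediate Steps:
k(g, Q) = g² - 4*Q
p = 375061/5288 (p = -561/((-2)² - 4*3) + 1060/1322 = -561/(4 - 12) + 1060*(1/1322) = -561/(-8) + 530/661 = -561*(-⅛) + 530/661 = 561/8 + 530/661 = 375061/5288 ≈ 70.927)
p² = (375061/5288)² = 140670753721/27962944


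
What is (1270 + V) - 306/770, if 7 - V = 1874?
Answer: -229998/385 ≈ -597.40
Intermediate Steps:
V = -1867 (V = 7 - 1*1874 = 7 - 1874 = -1867)
(1270 + V) - 306/770 = (1270 - 1867) - 306/770 = -597 - 306*1/770 = -597 - 153/385 = -229998/385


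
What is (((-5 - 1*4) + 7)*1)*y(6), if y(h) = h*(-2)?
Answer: 24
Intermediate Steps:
y(h) = -2*h
(((-5 - 1*4) + 7)*1)*y(6) = (((-5 - 1*4) + 7)*1)*(-2*6) = (((-5 - 4) + 7)*1)*(-12) = ((-9 + 7)*1)*(-12) = -2*1*(-12) = -2*(-12) = 24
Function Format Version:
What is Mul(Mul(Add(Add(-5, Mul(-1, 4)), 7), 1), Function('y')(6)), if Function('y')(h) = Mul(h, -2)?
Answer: 24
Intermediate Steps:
Function('y')(h) = Mul(-2, h)
Mul(Mul(Add(Add(-5, Mul(-1, 4)), 7), 1), Function('y')(6)) = Mul(Mul(Add(Add(-5, Mul(-1, 4)), 7), 1), Mul(-2, 6)) = Mul(Mul(Add(Add(-5, -4), 7), 1), -12) = Mul(Mul(Add(-9, 7), 1), -12) = Mul(Mul(-2, 1), -12) = Mul(-2, -12) = 24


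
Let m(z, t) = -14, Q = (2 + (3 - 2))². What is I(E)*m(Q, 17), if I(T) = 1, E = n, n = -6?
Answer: -14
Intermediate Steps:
E = -6
Q = 9 (Q = (2 + 1)² = 3² = 9)
I(E)*m(Q, 17) = 1*(-14) = -14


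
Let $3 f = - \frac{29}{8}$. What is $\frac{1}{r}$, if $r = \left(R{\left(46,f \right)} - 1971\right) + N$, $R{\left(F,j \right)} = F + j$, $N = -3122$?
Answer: $- \frac{24}{121157} \approx -0.00019809$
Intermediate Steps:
$f = - \frac{29}{24}$ ($f = \frac{\left(-29\right) \frac{1}{8}}{3} = \frac{1}{3} \left(- \frac{29}{8}\right) = - \frac{29}{24} \approx -1.2083$)
$r = - \frac{121157}{24}$ ($r = \left(\left(46 - \frac{29}{24}\right) - 1971\right) - 3122 = \left(\frac{1075}{24} - 1971\right) - 3122 = - \frac{46229}{24} - 3122 = - \frac{121157}{24} \approx -5048.2$)
$\frac{1}{r} = \frac{1}{- \frac{121157}{24}} = - \frac{24}{121157}$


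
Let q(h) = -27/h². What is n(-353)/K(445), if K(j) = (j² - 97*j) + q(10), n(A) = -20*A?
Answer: 706000/15485973 ≈ 0.045590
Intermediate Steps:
q(h) = -27/h²
K(j) = -27/100 + j² - 97*j (K(j) = (j² - 97*j) - 27/10² = (j² - 97*j) - 27*1/100 = (j² - 97*j) - 27/100 = -27/100 + j² - 97*j)
n(-353)/K(445) = (-20*(-353))/(-27/100 + 445² - 97*445) = 7060/(-27/100 + 198025 - 43165) = 7060/(15485973/100) = 7060*(100/15485973) = 706000/15485973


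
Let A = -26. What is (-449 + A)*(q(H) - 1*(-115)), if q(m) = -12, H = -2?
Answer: -48925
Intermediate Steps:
(-449 + A)*(q(H) - 1*(-115)) = (-449 - 26)*(-12 - 1*(-115)) = -475*(-12 + 115) = -475*103 = -48925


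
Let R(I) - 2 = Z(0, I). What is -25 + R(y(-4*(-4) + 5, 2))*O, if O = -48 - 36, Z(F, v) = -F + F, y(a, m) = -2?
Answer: -193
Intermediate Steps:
Z(F, v) = 0
R(I) = 2 (R(I) = 2 + 0 = 2)
O = -84
-25 + R(y(-4*(-4) + 5, 2))*O = -25 + 2*(-84) = -25 - 168 = -193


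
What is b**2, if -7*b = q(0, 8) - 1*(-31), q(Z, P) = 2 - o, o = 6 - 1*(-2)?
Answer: 625/49 ≈ 12.755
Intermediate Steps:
o = 8 (o = 6 + 2 = 8)
q(Z, P) = -6 (q(Z, P) = 2 - 1*8 = 2 - 8 = -6)
b = -25/7 (b = -(-6 - 1*(-31))/7 = -(-6 + 31)/7 = -1/7*25 = -25/7 ≈ -3.5714)
b**2 = (-25/7)**2 = 625/49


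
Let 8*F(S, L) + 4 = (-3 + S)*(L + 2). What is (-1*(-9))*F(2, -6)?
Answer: 0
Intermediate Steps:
F(S, L) = -½ + (-3 + S)*(2 + L)/8 (F(S, L) = -½ + ((-3 + S)*(L + 2))/8 = -½ + ((-3 + S)*(2 + L))/8 = -½ + (-3 + S)*(2 + L)/8)
(-1*(-9))*F(2, -6) = (-1*(-9))*(-5/4 - 3/8*(-6) + (¼)*2 + (⅛)*(-6)*2) = 9*(-5/4 + 9/4 + ½ - 3/2) = 9*0 = 0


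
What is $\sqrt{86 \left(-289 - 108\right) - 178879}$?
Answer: $3 i \sqrt{23669} \approx 461.54 i$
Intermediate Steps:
$\sqrt{86 \left(-289 - 108\right) - 178879} = \sqrt{86 \left(-397\right) - 178879} = \sqrt{-34142 - 178879} = \sqrt{-213021} = 3 i \sqrt{23669}$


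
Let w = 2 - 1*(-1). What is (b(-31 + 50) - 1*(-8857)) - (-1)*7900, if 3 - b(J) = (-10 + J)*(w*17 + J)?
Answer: 16130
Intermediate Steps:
w = 3 (w = 2 + 1 = 3)
b(J) = 3 - (-10 + J)*(51 + J) (b(J) = 3 - (-10 + J)*(3*17 + J) = 3 - (-10 + J)*(51 + J))
(b(-31 + 50) - 1*(-8857)) - (-1)*7900 = ((513 - (-31 + 50)² - 41*(-31 + 50)) - 1*(-8857)) - (-1)*7900 = ((513 - 1*19² - 41*19) + 8857) - 1*(-7900) = ((513 - 1*361 - 779) + 8857) + 7900 = ((513 - 361 - 779) + 8857) + 7900 = (-627 + 8857) + 7900 = 8230 + 7900 = 16130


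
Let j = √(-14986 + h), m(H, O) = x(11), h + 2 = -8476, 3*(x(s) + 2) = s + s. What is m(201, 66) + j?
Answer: 16/3 + 2*I*√5866 ≈ 5.3333 + 153.18*I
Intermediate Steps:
x(s) = -2 + 2*s/3 (x(s) = -2 + (s + s)/3 = -2 + (2*s)/3 = -2 + 2*s/3)
h = -8478 (h = -2 - 8476 = -8478)
m(H, O) = 16/3 (m(H, O) = -2 + (⅔)*11 = -2 + 22/3 = 16/3)
j = 2*I*√5866 (j = √(-14986 - 8478) = √(-23464) = 2*I*√5866 ≈ 153.18*I)
m(201, 66) + j = 16/3 + 2*I*√5866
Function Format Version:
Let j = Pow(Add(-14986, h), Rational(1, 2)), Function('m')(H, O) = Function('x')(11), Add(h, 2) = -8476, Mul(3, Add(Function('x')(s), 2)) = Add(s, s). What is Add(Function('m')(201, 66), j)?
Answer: Add(Rational(16, 3), Mul(2, I, Pow(5866, Rational(1, 2)))) ≈ Add(5.3333, Mul(153.18, I))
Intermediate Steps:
Function('x')(s) = Add(-2, Mul(Rational(2, 3), s)) (Function('x')(s) = Add(-2, Mul(Rational(1, 3), Add(s, s))) = Add(-2, Mul(Rational(1, 3), Mul(2, s))) = Add(-2, Mul(Rational(2, 3), s)))
h = -8478 (h = Add(-2, -8476) = -8478)
Function('m')(H, O) = Rational(16, 3) (Function('m')(H, O) = Add(-2, Mul(Rational(2, 3), 11)) = Add(-2, Rational(22, 3)) = Rational(16, 3))
j = Mul(2, I, Pow(5866, Rational(1, 2))) (j = Pow(Add(-14986, -8478), Rational(1, 2)) = Pow(-23464, Rational(1, 2)) = Mul(2, I, Pow(5866, Rational(1, 2))) ≈ Mul(153.18, I))
Add(Function('m')(201, 66), j) = Add(Rational(16, 3), Mul(2, I, Pow(5866, Rational(1, 2))))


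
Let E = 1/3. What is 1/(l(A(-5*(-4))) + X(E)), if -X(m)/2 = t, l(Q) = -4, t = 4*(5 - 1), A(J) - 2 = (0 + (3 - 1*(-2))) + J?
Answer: -1/36 ≈ -0.027778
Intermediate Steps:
A(J) = 7 + J (A(J) = 2 + ((0 + (3 - 1*(-2))) + J) = 2 + ((0 + (3 + 2)) + J) = 2 + ((0 + 5) + J) = 2 + (5 + J) = 7 + J)
t = 16 (t = 4*4 = 16)
E = 1/3 ≈ 0.33333
X(m) = -32 (X(m) = -2*16 = -32)
1/(l(A(-5*(-4))) + X(E)) = 1/(-4 - 32) = 1/(-36) = -1/36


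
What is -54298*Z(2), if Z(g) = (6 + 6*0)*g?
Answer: -651576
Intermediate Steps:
Z(g) = 6*g (Z(g) = (6 + 0)*g = 6*g)
-54298*Z(2) = -325788*2 = -54298*12 = -651576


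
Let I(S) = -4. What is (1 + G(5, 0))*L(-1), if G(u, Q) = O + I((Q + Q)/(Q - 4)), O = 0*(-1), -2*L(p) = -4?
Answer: -6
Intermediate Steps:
L(p) = 2 (L(p) = -½*(-4) = 2)
O = 0
G(u, Q) = -4 (G(u, Q) = 0 - 4 = -4)
(1 + G(5, 0))*L(-1) = (1 - 4)*2 = -3*2 = -6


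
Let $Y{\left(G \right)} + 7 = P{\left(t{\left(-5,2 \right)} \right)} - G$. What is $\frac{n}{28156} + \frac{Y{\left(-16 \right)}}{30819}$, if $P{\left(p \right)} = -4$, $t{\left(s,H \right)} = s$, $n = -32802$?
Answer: $- \frac{505392029}{433869882} \approx -1.1648$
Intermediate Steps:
$Y{\left(G \right)} = -11 - G$ ($Y{\left(G \right)} = -7 - \left(4 + G\right) = -11 - G$)
$\frac{n}{28156} + \frac{Y{\left(-16 \right)}}{30819} = - \frac{32802}{28156} + \frac{-11 - -16}{30819} = \left(-32802\right) \frac{1}{28156} + \left(-11 + 16\right) \frac{1}{30819} = - \frac{16401}{14078} + 5 \cdot \frac{1}{30819} = - \frac{16401}{14078} + \frac{5}{30819} = - \frac{505392029}{433869882}$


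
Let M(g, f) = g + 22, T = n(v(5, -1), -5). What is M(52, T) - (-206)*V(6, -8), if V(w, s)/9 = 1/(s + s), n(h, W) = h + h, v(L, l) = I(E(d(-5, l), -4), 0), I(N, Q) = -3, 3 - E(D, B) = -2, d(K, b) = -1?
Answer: -335/8 ≈ -41.875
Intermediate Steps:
E(D, B) = 5 (E(D, B) = 3 - 1*(-2) = 3 + 2 = 5)
v(L, l) = -3
n(h, W) = 2*h
T = -6 (T = 2*(-3) = -6)
M(g, f) = 22 + g
V(w, s) = 9/(2*s) (V(w, s) = 9/(s + s) = 9/((2*s)) = 9*(1/(2*s)) = 9/(2*s))
M(52, T) - (-206)*V(6, -8) = (22 + 52) - (-206)*(9/2)/(-8) = 74 - (-206)*(9/2)*(-⅛) = 74 - (-206)*(-9)/16 = 74 - 1*927/8 = 74 - 927/8 = -335/8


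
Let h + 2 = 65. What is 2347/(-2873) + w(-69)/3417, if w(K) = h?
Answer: -153700/192491 ≈ -0.79848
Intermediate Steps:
h = 63 (h = -2 + 65 = 63)
w(K) = 63
2347/(-2873) + w(-69)/3417 = 2347/(-2873) + 63/3417 = 2347*(-1/2873) + 63*(1/3417) = -2347/2873 + 21/1139 = -153700/192491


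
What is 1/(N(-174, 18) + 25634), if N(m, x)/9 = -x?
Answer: 1/25472 ≈ 3.9259e-5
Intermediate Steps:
N(m, x) = -9*x (N(m, x) = 9*(-x) = -9*x)
1/(N(-174, 18) + 25634) = 1/(-9*18 + 25634) = 1/(-162 + 25634) = 1/25472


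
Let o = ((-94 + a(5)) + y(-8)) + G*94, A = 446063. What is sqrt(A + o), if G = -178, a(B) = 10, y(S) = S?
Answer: sqrt(429239) ≈ 655.16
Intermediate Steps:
o = -16824 (o = ((-94 + 10) - 8) - 178*94 = (-84 - 8) - 16732 = -92 - 16732 = -16824)
sqrt(A + o) = sqrt(446063 - 16824) = sqrt(429239)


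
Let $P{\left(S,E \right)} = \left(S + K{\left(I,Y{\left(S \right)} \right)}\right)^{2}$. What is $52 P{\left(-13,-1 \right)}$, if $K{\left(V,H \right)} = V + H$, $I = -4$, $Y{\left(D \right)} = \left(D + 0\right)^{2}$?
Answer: $1201408$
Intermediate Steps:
$Y{\left(D \right)} = D^{2}$
$K{\left(V,H \right)} = H + V$
$P{\left(S,E \right)} = \left(-4 + S + S^{2}\right)^{2}$ ($P{\left(S,E \right)} = \left(S + \left(S^{2} - 4\right)\right)^{2} = \left(S + \left(-4 + S^{2}\right)\right)^{2} = \left(-4 + S + S^{2}\right)^{2}$)
$52 P{\left(-13,-1 \right)} = 52 \left(-4 - 13 + \left(-13\right)^{2}\right)^{2} = 52 \left(-4 - 13 + 169\right)^{2} = 52 \cdot 152^{2} = 52 \cdot 23104 = 1201408$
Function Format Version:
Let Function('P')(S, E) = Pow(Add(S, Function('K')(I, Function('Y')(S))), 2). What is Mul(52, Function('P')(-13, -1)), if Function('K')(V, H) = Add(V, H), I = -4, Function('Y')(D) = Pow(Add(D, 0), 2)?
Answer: 1201408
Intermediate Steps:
Function('Y')(D) = Pow(D, 2)
Function('K')(V, H) = Add(H, V)
Function('P')(S, E) = Pow(Add(-4, S, Pow(S, 2)), 2) (Function('P')(S, E) = Pow(Add(S, Add(Pow(S, 2), -4)), 2) = Pow(Add(S, Add(-4, Pow(S, 2))), 2) = Pow(Add(-4, S, Pow(S, 2)), 2))
Mul(52, Function('P')(-13, -1)) = Mul(52, Pow(Add(-4, -13, Pow(-13, 2)), 2)) = Mul(52, Pow(Add(-4, -13, 169), 2)) = Mul(52, Pow(152, 2)) = Mul(52, 23104) = 1201408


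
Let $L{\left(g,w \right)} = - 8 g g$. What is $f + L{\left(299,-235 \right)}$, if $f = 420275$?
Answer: $-294933$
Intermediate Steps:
$L{\left(g,w \right)} = - 8 g^{2}$
$f + L{\left(299,-235 \right)} = 420275 - 8 \cdot 299^{2} = 420275 - 715208 = -294933$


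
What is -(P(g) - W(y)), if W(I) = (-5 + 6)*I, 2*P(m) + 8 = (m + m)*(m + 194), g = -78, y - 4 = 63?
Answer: 9119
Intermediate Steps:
y = 67 (y = 4 + 63 = 67)
P(m) = -4 + m*(194 + m) (P(m) = -4 + ((m + m)*(m + 194))/2 = -4 + ((2*m)*(194 + m))/2 = -4 + (2*m*(194 + m))/2 = -4 + m*(194 + m))
W(I) = I (W(I) = 1*I = I)
-(P(g) - W(y)) = -((-4 + (-78)² + 194*(-78)) - 1*67) = -((-4 + 6084 - 15132) - 67) = -(-9052 - 67) = -1*(-9119) = 9119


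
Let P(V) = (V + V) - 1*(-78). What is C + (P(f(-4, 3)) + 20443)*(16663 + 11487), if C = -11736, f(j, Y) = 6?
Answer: 577992214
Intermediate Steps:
P(V) = 78 + 2*V (P(V) = 2*V + 78 = 78 + 2*V)
C + (P(f(-4, 3)) + 20443)*(16663 + 11487) = -11736 + ((78 + 2*6) + 20443)*(16663 + 11487) = -11736 + ((78 + 12) + 20443)*28150 = -11736 + (90 + 20443)*28150 = -11736 + 20533*28150 = -11736 + 578003950 = 577992214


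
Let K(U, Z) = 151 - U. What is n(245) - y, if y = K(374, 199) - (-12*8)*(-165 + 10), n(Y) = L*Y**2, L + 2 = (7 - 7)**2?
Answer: -104947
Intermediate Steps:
L = -2 (L = -2 + (7 - 7)**2 = -2 + 0**2 = -2 + 0 = -2)
n(Y) = -2*Y**2
y = -15103 (y = (151 - 1*374) - (-12*8)*(-165 + 10) = (151 - 374) - (-96)*(-155) = -223 - 1*14880 = -223 - 14880 = -15103)
n(245) - y = -2*245**2 - 1*(-15103) = -2*60025 + 15103 = -120050 + 15103 = -104947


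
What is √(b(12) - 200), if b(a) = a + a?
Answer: 4*I*√11 ≈ 13.266*I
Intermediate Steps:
b(a) = 2*a
√(b(12) - 200) = √(2*12 - 200) = √(24 - 200) = √(-176) = 4*I*√11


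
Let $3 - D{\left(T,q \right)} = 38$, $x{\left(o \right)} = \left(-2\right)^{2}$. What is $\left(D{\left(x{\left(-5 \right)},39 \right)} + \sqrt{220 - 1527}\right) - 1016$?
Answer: $-1051 + i \sqrt{1307} \approx -1051.0 + 36.152 i$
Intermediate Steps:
$x{\left(o \right)} = 4$
$D{\left(T,q \right)} = -35$ ($D{\left(T,q \right)} = 3 - 38 = -35$)
$\left(D{\left(x{\left(-5 \right)},39 \right)} + \sqrt{220 - 1527}\right) - 1016 = \left(-35 + \sqrt{220 - 1527}\right) - 1016 = \left(-35 + \sqrt{-1307}\right) - 1016 = \left(-35 + i \sqrt{1307}\right) - 1016 = -1051 + i \sqrt{1307}$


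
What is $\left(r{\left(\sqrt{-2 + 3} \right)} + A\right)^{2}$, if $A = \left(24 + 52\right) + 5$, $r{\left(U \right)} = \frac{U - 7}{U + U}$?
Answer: $6084$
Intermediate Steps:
$r{\left(U \right)} = \frac{-7 + U}{2 U}$
$A = 81$ ($A = 76 + 5 = 81$)
$\left(r{\left(\sqrt{-2 + 3} \right)} + A\right)^{2} = \left(\frac{-7 + \sqrt{-2 + 3}}{2 \sqrt{-2 + 3}} + 81\right)^{2} = \left(\frac{-7 + \sqrt{1}}{2 \sqrt{1}} + 81\right)^{2} = \left(\frac{-7 + 1}{2 \cdot 1} + 81\right)^{2} = \left(\frac{1}{2} \cdot 1 \left(-6\right) + 81\right)^{2} = \left(-3 + 81\right)^{2} = 78^{2} = 6084$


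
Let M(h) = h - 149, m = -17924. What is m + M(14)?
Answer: -18059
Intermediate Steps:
M(h) = -149 + h
m + M(14) = -17924 + (-149 + 14) = -17924 - 135 = -18059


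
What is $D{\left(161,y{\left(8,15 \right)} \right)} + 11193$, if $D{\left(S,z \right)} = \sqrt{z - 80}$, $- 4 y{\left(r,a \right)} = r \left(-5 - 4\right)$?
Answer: $11193 + i \sqrt{62} \approx 11193.0 + 7.874 i$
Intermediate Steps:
$y{\left(r,a \right)} = \frac{9 r}{4}$ ($y{\left(r,a \right)} = - \frac{r \left(-5 - 4\right)}{4} = - \frac{r \left(-9\right)}{4} = - \frac{\left(-9\right) r}{4} = \frac{9 r}{4}$)
$D{\left(S,z \right)} = \sqrt{-80 + z}$
$D{\left(161,y{\left(8,15 \right)} \right)} + 11193 = \sqrt{-80 + \frac{9}{4} \cdot 8} + 11193 = \sqrt{-80 + 18} + 11193 = \sqrt{-62} + 11193 = i \sqrt{62} + 11193 = 11193 + i \sqrt{62}$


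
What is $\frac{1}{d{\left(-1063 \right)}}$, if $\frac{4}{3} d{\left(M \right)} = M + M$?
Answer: $- \frac{2}{3189} \approx -0.00062716$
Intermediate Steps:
$d{\left(M \right)} = \frac{3 M}{2}$ ($d{\left(M \right)} = \frac{3 \left(M + M\right)}{4} = \frac{3 \cdot 2 M}{4} = \frac{3 M}{2}$)
$\frac{1}{d{\left(-1063 \right)}} = \frac{1}{\frac{3}{2} \left(-1063\right)} = \frac{1}{- \frac{3189}{2}} = - \frac{2}{3189}$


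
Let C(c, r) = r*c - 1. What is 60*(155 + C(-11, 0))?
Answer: 9240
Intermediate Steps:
C(c, r) = -1 + c*r (C(c, r) = c*r - 1 = -1 + c*r)
60*(155 + C(-11, 0)) = 60*(155 + (-1 - 11*0)) = 60*(155 + (-1 + 0)) = 60*(155 - 1) = 60*154 = 9240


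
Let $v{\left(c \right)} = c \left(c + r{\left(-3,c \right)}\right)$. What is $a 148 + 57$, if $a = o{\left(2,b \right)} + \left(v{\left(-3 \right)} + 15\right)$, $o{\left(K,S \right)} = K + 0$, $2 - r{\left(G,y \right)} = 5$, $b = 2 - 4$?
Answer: $5237$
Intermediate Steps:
$b = -2$ ($b = 2 - 4 = -2$)
$r{\left(G,y \right)} = -3$ ($r{\left(G,y \right)} = 2 - 5 = -3$)
$v{\left(c \right)} = c \left(-3 + c\right)$ ($v{\left(c \right)} = c \left(c - 3\right) = c \left(-3 + c\right)$)
$o{\left(K,S \right)} = K$
$a = 35$ ($a = 2 - \left(-15 + 3 \left(-3 - 3\right)\right) = 2 + \left(\left(-3\right) \left(-6\right) + 15\right) = 2 + \left(18 + 15\right) = 2 + 33 = 35$)
$a 148 + 57 = 35 \cdot 148 + 57 = 5180 + 57 = 5237$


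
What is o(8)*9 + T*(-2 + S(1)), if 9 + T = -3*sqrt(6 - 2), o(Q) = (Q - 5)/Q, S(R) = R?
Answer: 147/8 ≈ 18.375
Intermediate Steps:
o(Q) = (-5 + Q)/Q
T = -15 (T = -9 - 3*sqrt(6 - 2) = -9 - 3*sqrt(4) = -9 - 3*2 = -9 - 6 = -15)
o(8)*9 + T*(-2 + S(1)) = ((-5 + 8)/8)*9 - 15*(-2 + 1) = ((1/8)*3)*9 - 15*(-1) = (3/8)*9 + 15 = 27/8 + 15 = 147/8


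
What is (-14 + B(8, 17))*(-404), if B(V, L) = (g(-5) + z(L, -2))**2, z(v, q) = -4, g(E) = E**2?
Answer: -172508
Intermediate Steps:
B(V, L) = 441 (B(V, L) = ((-5)**2 - 4)**2 = (25 - 4)**2 = 21**2 = 441)
(-14 + B(8, 17))*(-404) = (-14 + 441)*(-404) = 427*(-404) = -172508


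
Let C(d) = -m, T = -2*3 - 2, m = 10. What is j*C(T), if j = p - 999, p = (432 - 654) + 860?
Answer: 3610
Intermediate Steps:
T = -8 (T = -6 - 2 = -8)
p = 638 (p = -222 + 860 = 638)
j = -361 (j = 638 - 999 = -361)
C(d) = -10 (C(d) = -1*10 = -10)
j*C(T) = -361*(-10) = 3610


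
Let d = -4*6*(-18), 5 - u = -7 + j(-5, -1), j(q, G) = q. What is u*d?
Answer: 7344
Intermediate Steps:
u = 17 (u = 5 - (-7 - 5) = 5 - 1*(-12) = 5 + 12 = 17)
d = 432 (d = -24*(-18) = 432)
u*d = 17*432 = 7344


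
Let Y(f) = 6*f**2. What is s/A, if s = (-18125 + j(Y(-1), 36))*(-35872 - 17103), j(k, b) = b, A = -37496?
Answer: -958264775/37496 ≈ -25556.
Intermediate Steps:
s = 958264775 (s = (-18125 + 36)*(-35872 - 17103) = -18089*(-52975) = 958264775)
s/A = 958264775/(-37496) = 958264775*(-1/37496) = -958264775/37496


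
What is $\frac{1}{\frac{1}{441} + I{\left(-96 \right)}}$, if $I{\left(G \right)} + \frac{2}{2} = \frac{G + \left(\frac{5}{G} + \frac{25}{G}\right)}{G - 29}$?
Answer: $- \frac{882000}{200419} \approx -4.4008$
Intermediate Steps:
$I{\left(G \right)} = -1 + \frac{G + \frac{30}{G}}{-29 + G}$ ($I{\left(G \right)} = -1 + \frac{G + \left(\frac{5}{G} + \frac{25}{G}\right)}{G - 29} = -1 + \frac{G + \frac{30}{G}}{-29 + G}$)
$\frac{1}{\frac{1}{441} + I{\left(-96 \right)}} = \frac{1}{\frac{1}{441} + \frac{30 + 29 \left(-96\right)}{\left(-96\right) \left(-29 - 96\right)}} = \frac{1}{\frac{1}{441} - \frac{30 - 2784}{96 \left(-125\right)}} = \frac{1}{\frac{1}{441} - \left(- \frac{1}{12000}\right) \left(-2754\right)} = \frac{1}{\frac{1}{441} - \frac{459}{2000}} = \frac{1}{- \frac{200419}{882000}} = - \frac{882000}{200419}$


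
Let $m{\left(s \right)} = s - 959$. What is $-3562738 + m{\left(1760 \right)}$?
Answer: $-3561937$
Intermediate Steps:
$m{\left(s \right)} = -959 + s$ ($m{\left(s \right)} = s - 959 = -959 + s$)
$-3562738 + m{\left(1760 \right)} = -3562738 + \left(-959 + 1760\right) = -3562738 + 801 = -3561937$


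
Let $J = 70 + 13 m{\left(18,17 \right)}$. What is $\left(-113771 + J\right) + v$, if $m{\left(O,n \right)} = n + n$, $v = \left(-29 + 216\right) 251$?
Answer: $-66322$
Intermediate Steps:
$v = 46937$ ($v = 187 \cdot 251 = 46937$)
$m{\left(O,n \right)} = 2 n$
$J = 512$ ($J = 70 + 13 \cdot 2 \cdot 17 = 70 + 13 \cdot 34 = 70 + 442 = 512$)
$\left(-113771 + J\right) + v = \left(-113771 + 512\right) + 46937 = -113259 + 46937 = -66322$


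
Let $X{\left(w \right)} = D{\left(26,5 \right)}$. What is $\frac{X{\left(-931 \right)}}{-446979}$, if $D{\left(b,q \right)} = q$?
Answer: $- \frac{5}{446979} \approx -1.1186 \cdot 10^{-5}$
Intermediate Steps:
$X{\left(w \right)} = 5$
$\frac{X{\left(-931 \right)}}{-446979} = \frac{5}{-446979} = 5 \left(- \frac{1}{446979}\right) = - \frac{5}{446979}$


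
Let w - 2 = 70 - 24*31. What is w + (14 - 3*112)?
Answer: -994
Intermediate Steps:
w = -672 (w = 2 + (70 - 24*31) = 2 + (70 - 744) = 2 - 674 = -672)
w + (14 - 3*112) = -672 + (14 - 3*112) = -672 + (14 - 336) = -672 - 322 = -994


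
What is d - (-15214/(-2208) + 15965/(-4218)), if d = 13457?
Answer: 3480576341/258704 ≈ 13454.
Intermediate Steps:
d - (-15214/(-2208) + 15965/(-4218)) = 13457 - (-15214/(-2208) + 15965/(-4218)) = 13457 - (-15214*(-1/2208) + 15965*(-1/4218)) = 13457 - (7607/1104 - 15965/4218) = 13457 - 1*803387/258704 = 13457 - 803387/258704 = 3480576341/258704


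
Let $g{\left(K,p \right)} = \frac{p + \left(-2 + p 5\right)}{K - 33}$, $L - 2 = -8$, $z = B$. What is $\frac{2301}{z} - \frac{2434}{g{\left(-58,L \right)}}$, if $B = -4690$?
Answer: $- \frac{519447149}{89110} \approx -5829.3$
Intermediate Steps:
$z = -4690$
$L = -6$ ($L = 2 - 8 = -6$)
$g{\left(K,p \right)} = \frac{-2 + 6 p}{-33 + K}$ ($g{\left(K,p \right)} = \frac{p + \left(-2 + 5 p\right)}{-33 + K} = \frac{-2 + 6 p}{-33 + K}$)
$\frac{2301}{z} - \frac{2434}{g{\left(-58,L \right)}} = \frac{2301}{-4690} - \frac{2434}{2 \frac{1}{-33 - 58} \left(-1 + 3 \left(-6\right)\right)} = 2301 \left(- \frac{1}{4690}\right) - \frac{2434}{2 \frac{1}{-91} \left(-1 - 18\right)} = - \frac{2301}{4690} - \frac{2434}{2 \left(- \frac{1}{91}\right) \left(-19\right)} = - \frac{2301}{4690} - \frac{2434}{\frac{38}{91}} = - \frac{2301}{4690} - \frac{110747}{19} = - \frac{519447149}{89110}$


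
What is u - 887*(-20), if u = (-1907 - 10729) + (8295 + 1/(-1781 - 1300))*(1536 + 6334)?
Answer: 201148481204/3081 ≈ 6.5287e+7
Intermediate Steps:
u = 201093824264/3081 (u = -12636 + (8295 + 1/(-3081))*7870 = -12636 + (8295 - 1/3081)*7870 = -12636 + (25556894/3081)*7870 = -12636 + 201132755780/3081 = 201093824264/3081 ≈ 6.5269e+7)
u - 887*(-20) = 201093824264/3081 - 887*(-20) = 201093824264/3081 - 1*(-17740) = 201093824264/3081 + 17740 = 201148481204/3081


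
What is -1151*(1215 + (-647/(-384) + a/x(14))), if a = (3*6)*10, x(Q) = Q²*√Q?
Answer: -537755257/384 - 51795*√14/686 ≈ -1.4007e+6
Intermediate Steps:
x(Q) = Q^(5/2)
a = 180 (a = 18*10 = 180)
-1151*(1215 + (-647/(-384) + a/x(14))) = -1151*(1215 + (-647/(-384) + 180/(14^(5/2)))) = -1151*(1215 + (-647*(-1/384) + 180/((196*√14)))) = -1151*(1215 + (647/384 + 180*(√14/2744))) = -1151*(1215 + (647/384 + 45*√14/686)) = -1151*(467207/384 + 45*√14/686) = -537755257/384 - 51795*√14/686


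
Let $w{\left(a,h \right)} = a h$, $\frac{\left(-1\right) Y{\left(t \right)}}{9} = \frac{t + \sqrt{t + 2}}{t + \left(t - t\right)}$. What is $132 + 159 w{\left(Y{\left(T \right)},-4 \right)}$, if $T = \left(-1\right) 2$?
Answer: $5856$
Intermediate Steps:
$T = -2$
$Y{\left(t \right)} = - \frac{9 \left(t + \sqrt{2 + t}\right)}{t}$ ($Y{\left(t \right)} = - 9 \frac{t + \sqrt{t + 2}}{t + \left(t - t\right)} = - 9 \frac{t + \sqrt{2 + t}}{t + 0} = - 9 \frac{t + \sqrt{2 + t}}{t} = - \frac{9 \left(t + \sqrt{2 + t}\right)}{t}$)
$132 + 159 w{\left(Y{\left(T \right)},-4 \right)} = 132 + 159 \left(-9 - \frac{9 \sqrt{2 - 2}}{-2}\right) \left(-4\right) = 132 + 159 \left(-9 - - \frac{9 \sqrt{0}}{2}\right) \left(-4\right) = 132 + 159 \left(-9 - \left(- \frac{9}{2}\right) 0\right) \left(-4\right) = 132 + 159 \left(-9 + 0\right) \left(-4\right) = 132 + 159 \left(\left(-9\right) \left(-4\right)\right) = 132 + 159 \cdot 36 = 132 + 5724 = 5856$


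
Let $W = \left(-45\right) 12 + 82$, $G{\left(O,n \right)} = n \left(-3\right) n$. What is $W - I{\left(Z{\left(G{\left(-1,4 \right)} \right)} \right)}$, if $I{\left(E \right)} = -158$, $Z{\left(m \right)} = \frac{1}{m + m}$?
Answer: $-300$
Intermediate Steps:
$G{\left(O,n \right)} = - 3 n^{2}$ ($G{\left(O,n \right)} = - 3 n n = - 3 n^{2}$)
$Z{\left(m \right)} = \frac{1}{2 m}$
$W = -458$ ($W = -540 + 82 = -458$)
$W - I{\left(Z{\left(G{\left(-1,4 \right)} \right)} \right)} = -458 - -158 = -458 + 158 = -300$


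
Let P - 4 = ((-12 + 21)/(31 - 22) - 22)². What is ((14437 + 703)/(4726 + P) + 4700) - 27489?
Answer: -117826779/5171 ≈ -22786.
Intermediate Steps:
P = 445 (P = 4 + ((-12 + 21)/(31 - 22) - 22)² = 4 + (9/9 - 22)² = 4 + (9*(⅑) - 22)² = 4 + (1 - 22)² = 4 + (-21)² = 4 + 441 = 445)
((14437 + 703)/(4726 + P) + 4700) - 27489 = ((14437 + 703)/(4726 + 445) + 4700) - 27489 = (15140/5171 + 4700) - 27489 = 24318840/5171 - 27489 = -117826779/5171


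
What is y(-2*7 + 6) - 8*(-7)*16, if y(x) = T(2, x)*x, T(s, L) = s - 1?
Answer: 888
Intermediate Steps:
T(s, L) = -1 + s
y(x) = x (y(x) = (-1 + 2)*x = 1*x = x)
y(-2*7 + 6) - 8*(-7)*16 = (-2*7 + 6) - 8*(-7)*16 = (-14 + 6) + 56*16 = -8 + 896 = 888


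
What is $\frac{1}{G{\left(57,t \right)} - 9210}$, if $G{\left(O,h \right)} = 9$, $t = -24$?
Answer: $- \frac{1}{9201} \approx -0.00010868$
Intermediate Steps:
$\frac{1}{G{\left(57,t \right)} - 9210} = \frac{1}{9 - 9210} = \frac{1}{-9201} = - \frac{1}{9201}$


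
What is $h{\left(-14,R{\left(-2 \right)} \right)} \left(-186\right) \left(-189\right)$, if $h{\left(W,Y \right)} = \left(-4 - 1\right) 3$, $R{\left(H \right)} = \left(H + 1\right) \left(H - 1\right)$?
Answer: $-527310$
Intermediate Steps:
$R{\left(H \right)} = \left(1 + H\right) \left(-1 + H\right)$
$h{\left(W,Y \right)} = -15$ ($h{\left(W,Y \right)} = \left(-4 - 1\right) 3 = \left(-5\right) 3 = -15$)
$h{\left(-14,R{\left(-2 \right)} \right)} \left(-186\right) \left(-189\right) = \left(-15\right) \left(-186\right) \left(-189\right) = 2790 \left(-189\right) = -527310$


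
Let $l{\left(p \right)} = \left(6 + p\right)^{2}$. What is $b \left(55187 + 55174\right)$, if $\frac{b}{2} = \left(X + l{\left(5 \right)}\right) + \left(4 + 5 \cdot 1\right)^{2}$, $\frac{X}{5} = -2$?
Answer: $42378624$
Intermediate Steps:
$X = -10$ ($X = 5 \left(-2\right) = -10$)
$b = 384$ ($b = 2 \left(\left(-10 + \left(6 + 5\right)^{2}\right) + \left(4 + 5 \cdot 1\right)^{2}\right) = 2 \left(\left(-10 + 11^{2}\right) + \left(4 + 5\right)^{2}\right) = 2 \left(\left(-10 + 121\right) + 9^{2}\right) = 2 \left(111 + 81\right) = 2 \cdot 192 = 384$)
$b \left(55187 + 55174\right) = 384 \left(55187 + 55174\right) = 384 \cdot 110361 = 42378624$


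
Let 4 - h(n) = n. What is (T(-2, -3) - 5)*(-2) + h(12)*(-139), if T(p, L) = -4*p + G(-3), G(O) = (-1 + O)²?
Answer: 1074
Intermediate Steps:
h(n) = 4 - n
T(p, L) = 16 - 4*p (T(p, L) = -4*p + (-1 - 3)² = -4*p + (-4)² = -4*p + 16 = 16 - 4*p)
(T(-2, -3) - 5)*(-2) + h(12)*(-139) = ((16 - 4*(-2)) - 5)*(-2) + (4 - 1*12)*(-139) = ((16 + 8) - 5)*(-2) + (4 - 12)*(-139) = (24 - 5)*(-2) - 8*(-139) = 19*(-2) + 1112 = -38 + 1112 = 1074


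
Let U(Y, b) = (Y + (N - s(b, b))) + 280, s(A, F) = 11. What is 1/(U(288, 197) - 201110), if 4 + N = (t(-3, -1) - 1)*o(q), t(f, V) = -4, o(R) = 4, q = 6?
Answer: -1/200577 ≈ -4.9856e-6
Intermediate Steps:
N = -24 (N = -4 + (-4 - 1)*4 = -4 - 5*4 = -4 - 20 = -24)
U(Y, b) = 245 + Y (U(Y, b) = (Y + (-24 - 1*11)) + 280 = (Y + (-24 - 11)) + 280 = (Y - 35) + 280 = (-35 + Y) + 280 = 245 + Y)
1/(U(288, 197) - 201110) = 1/((245 + 288) - 201110) = 1/(533 - 201110) = 1/(-200577) = -1/200577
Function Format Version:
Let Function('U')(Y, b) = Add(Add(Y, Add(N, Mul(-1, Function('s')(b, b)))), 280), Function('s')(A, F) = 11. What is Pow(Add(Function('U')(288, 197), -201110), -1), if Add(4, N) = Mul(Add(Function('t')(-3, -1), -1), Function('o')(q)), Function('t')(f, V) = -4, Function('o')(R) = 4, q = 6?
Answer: Rational(-1, 200577) ≈ -4.9856e-6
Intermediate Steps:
N = -24 (N = Add(-4, Mul(Add(-4, -1), 4)) = Add(-4, Mul(-5, 4)) = Add(-4, -20) = -24)
Function('U')(Y, b) = Add(245, Y) (Function('U')(Y, b) = Add(Add(Y, Add(-24, Mul(-1, 11))), 280) = Add(Add(Y, Add(-24, -11)), 280) = Add(Add(Y, -35), 280) = Add(Add(-35, Y), 280) = Add(245, Y))
Pow(Add(Function('U')(288, 197), -201110), -1) = Pow(Add(Add(245, 288), -201110), -1) = Pow(Add(533, -201110), -1) = Pow(-200577, -1) = Rational(-1, 200577)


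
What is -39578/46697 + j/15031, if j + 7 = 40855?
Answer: 187511734/100271801 ≈ 1.8700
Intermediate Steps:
j = 40848 (j = -7 + 40855 = 40848)
-39578/46697 + j/15031 = -39578/46697 + 40848/15031 = -39578*1/46697 + 40848*(1/15031) = -5654/6671 + 40848/15031 = 187511734/100271801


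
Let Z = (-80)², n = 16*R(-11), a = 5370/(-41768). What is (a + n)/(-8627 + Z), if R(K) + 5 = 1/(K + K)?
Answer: 18574527/511595348 ≈ 0.036307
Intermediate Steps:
a = -2685/20884 (a = 5370*(-1/41768) = -2685/20884 ≈ -0.12857)
R(K) = -5 + 1/(2*K) (R(K) = -5 + 1/(K + K) = -5 + 1/(2*K))
n = -888/11 (n = 16*(-5 + (½)/(-11)) = 16*(-5 + (½)*(-1/11)) = 16*(-5 - 1/22) = 16*(-111/22) = -888/11 ≈ -80.727)
Z = 6400
(a + n)/(-8627 + Z) = (-2685/20884 - 888/11)/(-8627 + 6400) = -18574527/229724/(-2227) = -18574527/229724*(-1/2227) = 18574527/511595348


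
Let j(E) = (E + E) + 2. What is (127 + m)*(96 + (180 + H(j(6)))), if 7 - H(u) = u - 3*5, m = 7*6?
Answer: 47996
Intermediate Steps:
j(E) = 2 + 2*E (j(E) = 2*E + 2 = 2 + 2*E)
m = 42
H(u) = 22 - u (H(u) = 7 - (u - 3*5) = 7 - (u - 15) = 7 - (-15 + u) = 7 + (15 - u) = 22 - u)
(127 + m)*(96 + (180 + H(j(6)))) = (127 + 42)*(96 + (180 + (22 - (2 + 2*6)))) = 169*(96 + (180 + (22 - (2 + 12)))) = 169*(96 + (180 + (22 - 1*14))) = 169*(96 + (180 + (22 - 14))) = 169*(96 + (180 + 8)) = 169*(96 + 188) = 169*284 = 47996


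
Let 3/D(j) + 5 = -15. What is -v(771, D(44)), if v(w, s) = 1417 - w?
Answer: -646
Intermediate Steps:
D(j) = -3/20 (D(j) = 3/(-5 - 15) = 3/(-20) = 3*(-1/20) = -3/20)
-v(771, D(44)) = -(1417 - 1*771) = -(1417 - 771) = -1*646 = -646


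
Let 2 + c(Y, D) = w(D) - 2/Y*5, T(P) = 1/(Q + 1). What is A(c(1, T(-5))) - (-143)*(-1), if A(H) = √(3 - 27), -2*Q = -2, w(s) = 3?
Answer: -143 + 2*I*√6 ≈ -143.0 + 4.899*I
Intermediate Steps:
Q = 1 (Q = -½*(-2) = 1)
T(P) = ½ (T(P) = 1/(1 + 1) = 1/2 = ½)
c(Y, D) = 1 - 10/Y (c(Y, D) = -2 + (3 - 2/Y*5) = -2 + (3 - 10/Y) = 1 - 10/Y)
A(H) = 2*I*√6 (A(H) = √(-24) = 2*I*√6)
A(c(1, T(-5))) - (-143)*(-1) = 2*I*√6 - (-143)*(-1) = 2*I*√6 - 1*143 = 2*I*√6 - 143 = -143 + 2*I*√6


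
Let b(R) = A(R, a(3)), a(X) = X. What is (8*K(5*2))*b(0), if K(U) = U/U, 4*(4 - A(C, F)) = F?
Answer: 26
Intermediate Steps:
A(C, F) = 4 - F/4
K(U) = 1
b(R) = 13/4 (b(R) = 4 - 1/4*3 = 4 - 3/4 = 13/4)
(8*K(5*2))*b(0) = (8*1)*(13/4) = 8*(13/4) = 26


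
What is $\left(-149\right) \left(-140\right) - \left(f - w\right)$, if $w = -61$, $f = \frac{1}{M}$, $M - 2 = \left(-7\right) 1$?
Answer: $\frac{103996}{5} \approx 20799.0$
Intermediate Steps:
$M = -5$ ($M = 2 - 7 = -5$)
$f = - \frac{1}{5}$ ($f = \frac{1}{-5} = - \frac{1}{5} \approx -0.2$)
$\left(-149\right) \left(-140\right) - \left(f - w\right) = \left(-149\right) \left(-140\right) - \frac{304}{5} = 20860 + \left(-61 + \frac{1}{5}\right) = 20860 - \frac{304}{5} = \frac{103996}{5}$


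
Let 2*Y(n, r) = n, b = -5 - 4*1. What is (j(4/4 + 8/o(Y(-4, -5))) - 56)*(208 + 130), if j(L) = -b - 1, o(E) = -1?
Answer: -16224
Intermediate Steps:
b = -9 (b = -5 - 4 = -9)
Y(n, r) = n/2
j(L) = 8 (j(L) = -1*(-9) - 1 = 9 - 1 = 8)
(j(4/4 + 8/o(Y(-4, -5))) - 56)*(208 + 130) = (8 - 56)*(208 + 130) = -48*338 = -16224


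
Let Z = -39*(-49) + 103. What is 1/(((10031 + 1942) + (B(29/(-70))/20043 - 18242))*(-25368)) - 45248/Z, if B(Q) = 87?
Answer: -8012606355476451/356643148966720 ≈ -22.467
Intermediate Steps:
Z = 2014 (Z = 1911 + 103 = 2014)
1/(((10031 + 1942) + (B(29/(-70))/20043 - 18242))*(-25368)) - 45248/Z = 1/(((10031 + 1942) + (87/20043 - 18242))*(-25368)) - 45248/2014 = -1/25368/(11973 + (87*(1/20043) - 18242)) - 45248*1/2014 = -1/25368/(11973 + (29/6681 - 18242)) - 22624/1007 = -1/25368/(11973 - 121874773/6681) - 22624/1007 = -1/25368/(-41883160/6681) - 22624/1007 = -6681/41883160*(-1/25368) - 22624/1007 = 2227/354164000960 - 22624/1007 = -8012606355476451/356643148966720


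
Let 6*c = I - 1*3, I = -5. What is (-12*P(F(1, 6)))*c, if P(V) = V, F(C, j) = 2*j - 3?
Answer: 144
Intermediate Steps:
F(C, j) = -3 + 2*j
c = -4/3 (c = (-5 - 1*3)/6 = (-5 - 3)/6 = (1/6)*(-8) = -4/3 ≈ -1.3333)
(-12*P(F(1, 6)))*c = -12*(-3 + 2*6)*(-4/3) = -12*(-3 + 12)*(-4/3) = -12*9*(-4/3) = -108*(-4/3) = 144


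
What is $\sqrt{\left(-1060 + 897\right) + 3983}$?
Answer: $2 \sqrt{955} \approx 61.806$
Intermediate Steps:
$\sqrt{\left(-1060 + 897\right) + 3983} = \sqrt{-163 + 3983} = \sqrt{3820} = 2 \sqrt{955}$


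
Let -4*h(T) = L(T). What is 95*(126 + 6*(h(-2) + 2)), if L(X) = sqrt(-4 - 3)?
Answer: 13110 - 285*I*sqrt(7)/2 ≈ 13110.0 - 377.02*I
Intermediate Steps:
L(X) = I*sqrt(7) (L(X) = sqrt(-7) = I*sqrt(7))
h(T) = -I*sqrt(7)/4
95*(126 + 6*(h(-2) + 2)) = 95*(126 + 6*(-I*sqrt(7)/4 + 2)) = 95*(126 + 6*(2 - I*sqrt(7)/4)) = 95*(126 + (12 - 3*I*sqrt(7)/2)) = 95*(138 - 3*I*sqrt(7)/2) = 13110 - 285*I*sqrt(7)/2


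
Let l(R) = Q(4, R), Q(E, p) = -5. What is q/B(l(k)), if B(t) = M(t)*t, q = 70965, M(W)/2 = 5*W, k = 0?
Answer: 14193/50 ≈ 283.86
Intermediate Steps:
M(W) = 10*W (M(W) = 2*(5*W) = 10*W)
l(R) = -5
B(t) = 10*t² (B(t) = (10*t)*t = 10*t²)
q/B(l(k)) = 70965/((10*(-5)²)) = 70965/((10*25)) = 70965/250 = 70965*(1/250) = 14193/50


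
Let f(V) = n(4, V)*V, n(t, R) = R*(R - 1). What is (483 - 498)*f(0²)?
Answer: 0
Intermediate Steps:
n(t, R) = R*(-1 + R)
f(V) = V²*(-1 + V) (f(V) = (V*(-1 + V))*V = V²*(-1 + V))
(483 - 498)*f(0²) = (483 - 498)*((0²)²*(-1 + 0²)) = -15*0²*(-1 + 0) = -0*(-1) = -15*0 = 0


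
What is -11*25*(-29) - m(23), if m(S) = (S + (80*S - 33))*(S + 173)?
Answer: -350705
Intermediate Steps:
m(S) = (-33 + 81*S)*(173 + S) (m(S) = (S + (-33 + 80*S))*(173 + S) = (-33 + 81*S)*(173 + S))
-11*25*(-29) - m(23) = -11*25*(-29) - (-5709 + 81*23**2 + 13980*23) = -275*(-29) - (-5709 + 81*529 + 321540) = 7975 - (-5709 + 42849 + 321540) = 7975 - 1*358680 = 7975 - 358680 = -350705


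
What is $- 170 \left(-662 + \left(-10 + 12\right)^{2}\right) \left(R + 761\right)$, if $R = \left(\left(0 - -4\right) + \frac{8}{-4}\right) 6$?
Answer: $86467780$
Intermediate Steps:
$R = 12$ ($R = \left(\left(0 + 4\right) + 8 \left(- \frac{1}{4}\right)\right) 6 = \left(4 - 2\right) 6 = 2 \cdot 6 = 12$)
$- 170 \left(-662 + \left(-10 + 12\right)^{2}\right) \left(R + 761\right) = - 170 \left(-662 + \left(-10 + 12\right)^{2}\right) \left(12 + 761\right) = - 170 \left(-662 + 2^{2}\right) 773 = - 170 \left(-662 + 4\right) 773 = - 170 \left(\left(-658\right) 773\right) = \left(-170\right) \left(-508634\right) = 86467780$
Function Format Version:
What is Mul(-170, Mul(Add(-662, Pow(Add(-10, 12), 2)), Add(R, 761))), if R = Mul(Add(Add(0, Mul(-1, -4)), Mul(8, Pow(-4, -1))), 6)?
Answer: 86467780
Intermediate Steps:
R = 12 (R = Mul(Add(Add(0, 4), Mul(8, Rational(-1, 4))), 6) = Mul(Add(4, -2), 6) = Mul(2, 6) = 12)
Mul(-170, Mul(Add(-662, Pow(Add(-10, 12), 2)), Add(R, 761))) = Mul(-170, Mul(Add(-662, Pow(Add(-10, 12), 2)), Add(12, 761))) = Mul(-170, Mul(Add(-662, Pow(2, 2)), 773)) = Mul(-170, Mul(Add(-662, 4), 773)) = Mul(-170, Mul(-658, 773)) = Mul(-170, -508634) = 86467780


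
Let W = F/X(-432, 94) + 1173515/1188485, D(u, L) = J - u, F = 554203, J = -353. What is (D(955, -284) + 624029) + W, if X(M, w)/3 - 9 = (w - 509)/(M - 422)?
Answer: 3709808821156034/5776750191 ≈ 6.4220e+5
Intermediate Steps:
D(u, L) = -353 - u
X(M, w) = 27 + 3*(-509 + w)/(-422 + M) (X(M, w) = 27 + 3*((w - 509)/(M - 422)) = 27 + 3*((-509 + w)/(-422 + M)) = 27 + 3*(-509 + w)/(-422 + M))
W = 112505165466323/5776750191 (W = 554203/((3*(-4307 + 94 + 9*(-432))/(-422 - 432))) + 1173515/1188485 = 554203/((3*(-4307 + 94 - 3888)/(-854))) + 1173515*(1/1188485) = 554203/((3*(-1/854)*(-8101))) + 234703/237697 = 554203/(24303/854) + 234703/237697 = 554203*(854/24303) + 234703/237697 = 473289362/24303 + 234703/237697 = 112505165466323/5776750191 ≈ 19476.)
(D(955, -284) + 624029) + W = ((-353 - 1*955) + 624029) + 112505165466323/5776750191 = ((-353 - 955) + 624029) + 112505165466323/5776750191 = (-1308 + 624029) + 112505165466323/5776750191 = 622721 + 112505165466323/5776750191 = 3709808821156034/5776750191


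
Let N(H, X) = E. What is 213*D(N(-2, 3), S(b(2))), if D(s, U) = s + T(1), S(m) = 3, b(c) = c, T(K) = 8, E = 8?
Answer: 3408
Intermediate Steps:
N(H, X) = 8
D(s, U) = 8 + s (D(s, U) = s + 8 = 8 + s)
213*D(N(-2, 3), S(b(2))) = 213*(8 + 8) = 213*16 = 3408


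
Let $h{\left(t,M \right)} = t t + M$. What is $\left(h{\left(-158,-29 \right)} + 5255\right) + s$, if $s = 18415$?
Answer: $48605$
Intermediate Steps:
$h{\left(t,M \right)} = M + t^{2}$ ($h{\left(t,M \right)} = t^{2} + M = M + t^{2}$)
$\left(h{\left(-158,-29 \right)} + 5255\right) + s = \left(\left(-29 + \left(-158\right)^{2}\right) + 5255\right) + 18415 = \left(\left(-29 + 24964\right) + 5255\right) + 18415 = \left(24935 + 5255\right) + 18415 = 30190 + 18415 = 48605$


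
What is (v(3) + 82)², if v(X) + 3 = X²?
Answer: 7744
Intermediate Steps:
v(X) = -3 + X²
(v(3) + 82)² = ((-3 + 3²) + 82)² = ((-3 + 9) + 82)² = (6 + 82)² = 88² = 7744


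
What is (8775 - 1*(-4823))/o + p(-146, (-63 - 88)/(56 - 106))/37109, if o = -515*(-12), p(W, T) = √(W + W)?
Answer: 6799/3090 + 2*I*√73/37109 ≈ 2.2003 + 0.00046048*I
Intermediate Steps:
p(W, T) = √2*√W (p(W, T) = √(2*W) = √2*√W)
o = 6180
(8775 - 1*(-4823))/o + p(-146, (-63 - 88)/(56 - 106))/37109 = (8775 - 1*(-4823))/6180 + (√2*√(-146))/37109 = (8775 + 4823)*(1/6180) + (√2*(I*√146))*(1/37109) = 13598*(1/6180) + (2*I*√73)*(1/37109) = 6799/3090 + 2*I*√73/37109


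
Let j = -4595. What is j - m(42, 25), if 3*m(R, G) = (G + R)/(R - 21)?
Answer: -289552/63 ≈ -4596.1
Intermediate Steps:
m(R, G) = (G + R)/(3*(-21 + R)) (m(R, G) = ((G + R)/(R - 21))/3 = ((G + R)/(-21 + R))/3 = (G + R)/(3*(-21 + R)))
j - m(42, 25) = -4595 - (25 + 42)/(3*(-21 + 42)) = -4595 - 67/(3*21) = -4595 - 1*67/63 = -4595 - 67/63 = -289552/63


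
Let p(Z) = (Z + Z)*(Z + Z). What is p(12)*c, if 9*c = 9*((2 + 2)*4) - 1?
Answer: 9152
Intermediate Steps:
c = 143/9 (c = (9*((2 + 2)*4) - 1)/9 = (9*(4*4) - 1)/9 = (9*16 - 1)/9 = (144 - 1)/9 = (⅑)*143 = 143/9 ≈ 15.889)
p(Z) = 4*Z² (p(Z) = (2*Z)*(2*Z) = 4*Z²)
p(12)*c = (4*12²)*(143/9) = (4*144)*(143/9) = 576*(143/9) = 9152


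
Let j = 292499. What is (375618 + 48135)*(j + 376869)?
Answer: 283646698104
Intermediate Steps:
(375618 + 48135)*(j + 376869) = (375618 + 48135)*(292499 + 376869) = 423753*669368 = 283646698104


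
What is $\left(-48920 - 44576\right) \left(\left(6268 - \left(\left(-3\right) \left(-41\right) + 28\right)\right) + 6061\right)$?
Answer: $-1138594288$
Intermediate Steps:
$\left(-48920 - 44576\right) \left(\left(6268 - \left(\left(-3\right) \left(-41\right) + 28\right)\right) + 6061\right) = \left(-48920 - 44576\right) \left(\left(6268 - \left(123 + 28\right)\right) + 6061\right) = \left(-48920 - 44576\right) \left(\left(6268 - 151\right) + 6061\right) = - 93496 \left(\left(6268 - 151\right) + 6061\right) = - 93496 \left(6117 + 6061\right) = \left(-93496\right) 12178 = -1138594288$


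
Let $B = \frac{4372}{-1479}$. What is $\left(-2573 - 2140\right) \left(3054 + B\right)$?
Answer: $- \frac{7089128074}{493} \approx -1.438 \cdot 10^{7}$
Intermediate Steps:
$B = - \frac{4372}{1479}$ ($B = 4372 \left(- \frac{1}{1479}\right) = - \frac{4372}{1479} \approx -2.9561$)
$\left(-2573 - 2140\right) \left(3054 + B\right) = \left(-2573 - 2140\right) \left(3054 - \frac{4372}{1479}\right) = \left(-4713\right) \frac{4512494}{1479} = - \frac{7089128074}{493}$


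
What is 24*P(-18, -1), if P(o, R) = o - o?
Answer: 0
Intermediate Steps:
P(o, R) = 0
24*P(-18, -1) = 24*0 = 0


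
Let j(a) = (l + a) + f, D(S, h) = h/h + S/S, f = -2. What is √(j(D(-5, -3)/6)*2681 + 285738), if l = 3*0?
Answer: √2531427/3 ≈ 530.35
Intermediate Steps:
l = 0
D(S, h) = 2 (D(S, h) = 1 + 1 = 2)
j(a) = -2 + a (j(a) = (0 + a) - 2 = a - 2 = -2 + a)
√(j(D(-5, -3)/6)*2681 + 285738) = √((-2 + 2/6)*2681 + 285738) = √((-2 + 2*(⅙))*2681 + 285738) = √((-2 + ⅓)*2681 + 285738) = √(-5/3*2681 + 285738) = √(-13405/3 + 285738) = √(843809/3) = √2531427/3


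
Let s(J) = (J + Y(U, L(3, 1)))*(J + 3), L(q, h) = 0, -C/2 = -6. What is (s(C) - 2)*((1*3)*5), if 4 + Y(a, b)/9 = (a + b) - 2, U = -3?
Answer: -15555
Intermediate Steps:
C = 12 (C = -2*(-6) = 12)
Y(a, b) = -54 + 9*a + 9*b (Y(a, b) = -36 + 9*((a + b) - 2) = -36 + 9*(-2 + a + b) = -36 + (-18 + 9*a + 9*b) = -54 + 9*a + 9*b)
s(J) = (-81 + J)*(3 + J) (s(J) = (J + (-54 + 9*(-3) + 9*0))*(J + 3) = (J + (-54 - 27 + 0))*(3 + J) = (J - 81)*(3 + J) = (-81 + J)*(3 + J))
(s(C) - 2)*((1*3)*5) = ((-243 + 12² - 78*12) - 2)*((1*3)*5) = ((-243 + 144 - 936) - 2)*(3*5) = (-1035 - 2)*15 = -1037*15 = -15555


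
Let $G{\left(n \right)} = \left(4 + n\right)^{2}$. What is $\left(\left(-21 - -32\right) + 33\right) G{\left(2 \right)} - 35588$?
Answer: $-34004$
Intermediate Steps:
$\left(\left(-21 - -32\right) + 33\right) G{\left(2 \right)} - 35588 = \left(\left(-21 - -32\right) + 33\right) \left(4 + 2\right)^{2} - 35588 = \left(\left(-21 + 32\right) + 33\right) 6^{2} - 35588 = \left(11 + 33\right) 36 - 35588 = 44 \cdot 36 - 35588 = 1584 - 35588 = -34004$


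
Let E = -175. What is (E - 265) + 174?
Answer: -266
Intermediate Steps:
(E - 265) + 174 = (-175 - 265) + 174 = -440 + 174 = -266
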